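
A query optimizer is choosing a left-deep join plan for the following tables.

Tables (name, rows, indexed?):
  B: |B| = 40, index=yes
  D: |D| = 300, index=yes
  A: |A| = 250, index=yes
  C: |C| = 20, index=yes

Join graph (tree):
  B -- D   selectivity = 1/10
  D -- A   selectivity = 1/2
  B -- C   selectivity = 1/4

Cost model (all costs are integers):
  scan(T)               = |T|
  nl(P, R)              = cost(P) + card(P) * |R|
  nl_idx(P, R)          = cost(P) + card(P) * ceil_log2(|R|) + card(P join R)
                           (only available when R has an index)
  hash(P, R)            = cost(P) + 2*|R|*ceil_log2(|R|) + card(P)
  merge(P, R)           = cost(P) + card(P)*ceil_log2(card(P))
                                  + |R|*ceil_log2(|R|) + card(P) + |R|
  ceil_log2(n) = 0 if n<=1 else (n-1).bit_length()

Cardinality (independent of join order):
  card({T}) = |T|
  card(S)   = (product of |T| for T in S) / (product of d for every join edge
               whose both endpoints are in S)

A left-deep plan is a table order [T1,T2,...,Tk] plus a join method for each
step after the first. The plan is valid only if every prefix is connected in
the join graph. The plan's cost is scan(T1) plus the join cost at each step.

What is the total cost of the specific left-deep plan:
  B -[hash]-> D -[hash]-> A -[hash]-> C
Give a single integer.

160880

step 1: scan B: cost=40, card=40
step 2: join D via hash
    card(P join D) = 40*300/(10) = 1200
    cost = 40 + 2*300*9 + 40 = 5480
step 3: join A via hash
    card(P join A) = 1200*250/(2) = 150000
    cost = 5480 + 2*250*8 + 1200 = 10680
step 4: join C via hash
    card(P join C) = 150000*20/(4) = 750000
    cost = 10680 + 2*20*5 + 150000 = 160880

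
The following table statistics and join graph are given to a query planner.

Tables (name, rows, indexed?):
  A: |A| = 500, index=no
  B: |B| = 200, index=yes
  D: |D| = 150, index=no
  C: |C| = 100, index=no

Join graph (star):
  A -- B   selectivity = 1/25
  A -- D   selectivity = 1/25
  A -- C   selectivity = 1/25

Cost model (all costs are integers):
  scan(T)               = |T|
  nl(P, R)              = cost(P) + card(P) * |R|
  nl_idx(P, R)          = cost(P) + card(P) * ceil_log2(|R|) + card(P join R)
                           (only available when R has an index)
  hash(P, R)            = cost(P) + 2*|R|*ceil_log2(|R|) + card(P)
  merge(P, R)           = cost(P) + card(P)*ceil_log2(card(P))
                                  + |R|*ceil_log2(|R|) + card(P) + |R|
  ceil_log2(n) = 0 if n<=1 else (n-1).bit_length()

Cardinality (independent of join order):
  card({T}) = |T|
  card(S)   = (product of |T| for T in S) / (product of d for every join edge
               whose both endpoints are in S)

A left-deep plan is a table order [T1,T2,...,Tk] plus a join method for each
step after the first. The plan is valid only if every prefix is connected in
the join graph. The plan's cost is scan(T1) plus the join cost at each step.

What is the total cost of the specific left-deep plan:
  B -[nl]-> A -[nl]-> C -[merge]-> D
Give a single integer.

step 1: scan B: cost=200, card=200
step 2: join A via nl
    card(P join A) = 200*500/(25) = 4000
    cost = 200 + 200*500 = 100200
step 3: join C via nl
    card(P join C) = 4000*100/(25) = 16000
    cost = 100200 + 4000*100 = 500200
step 4: join D via merge
    card(P join D) = 16000*150/(25) = 96000
    cost = 500200 + 16000*14 + 150*8 + 16000 + 150 = 741550

741550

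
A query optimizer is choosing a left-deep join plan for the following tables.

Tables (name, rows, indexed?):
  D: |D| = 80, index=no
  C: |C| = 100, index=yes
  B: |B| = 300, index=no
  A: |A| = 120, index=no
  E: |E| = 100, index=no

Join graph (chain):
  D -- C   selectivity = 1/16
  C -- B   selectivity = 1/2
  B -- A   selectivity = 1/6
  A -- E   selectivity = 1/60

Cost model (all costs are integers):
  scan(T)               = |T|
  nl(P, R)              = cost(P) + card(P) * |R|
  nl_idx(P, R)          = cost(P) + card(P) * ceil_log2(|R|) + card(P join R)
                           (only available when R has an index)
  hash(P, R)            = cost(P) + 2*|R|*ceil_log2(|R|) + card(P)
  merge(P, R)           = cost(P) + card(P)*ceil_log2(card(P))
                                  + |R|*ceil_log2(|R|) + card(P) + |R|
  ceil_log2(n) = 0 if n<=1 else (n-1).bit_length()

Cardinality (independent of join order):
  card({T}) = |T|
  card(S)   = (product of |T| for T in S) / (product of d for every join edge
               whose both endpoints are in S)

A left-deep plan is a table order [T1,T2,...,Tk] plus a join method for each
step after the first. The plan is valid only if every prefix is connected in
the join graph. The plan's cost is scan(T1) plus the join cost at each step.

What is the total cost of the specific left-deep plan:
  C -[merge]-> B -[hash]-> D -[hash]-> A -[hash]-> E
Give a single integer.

1598100

step 1: scan C: cost=100, card=100
step 2: join B via merge
    card(P join B) = 100*300/(2) = 15000
    cost = 100 + 100*7 + 300*9 + 100 + 300 = 3900
step 3: join D via hash
    card(P join D) = 15000*80/(16) = 75000
    cost = 3900 + 2*80*7 + 15000 = 20020
step 4: join A via hash
    card(P join A) = 75000*120/(6) = 1500000
    cost = 20020 + 2*120*7 + 75000 = 96700
step 5: join E via hash
    card(P join E) = 1500000*100/(60) = 2500000
    cost = 96700 + 2*100*7 + 1500000 = 1598100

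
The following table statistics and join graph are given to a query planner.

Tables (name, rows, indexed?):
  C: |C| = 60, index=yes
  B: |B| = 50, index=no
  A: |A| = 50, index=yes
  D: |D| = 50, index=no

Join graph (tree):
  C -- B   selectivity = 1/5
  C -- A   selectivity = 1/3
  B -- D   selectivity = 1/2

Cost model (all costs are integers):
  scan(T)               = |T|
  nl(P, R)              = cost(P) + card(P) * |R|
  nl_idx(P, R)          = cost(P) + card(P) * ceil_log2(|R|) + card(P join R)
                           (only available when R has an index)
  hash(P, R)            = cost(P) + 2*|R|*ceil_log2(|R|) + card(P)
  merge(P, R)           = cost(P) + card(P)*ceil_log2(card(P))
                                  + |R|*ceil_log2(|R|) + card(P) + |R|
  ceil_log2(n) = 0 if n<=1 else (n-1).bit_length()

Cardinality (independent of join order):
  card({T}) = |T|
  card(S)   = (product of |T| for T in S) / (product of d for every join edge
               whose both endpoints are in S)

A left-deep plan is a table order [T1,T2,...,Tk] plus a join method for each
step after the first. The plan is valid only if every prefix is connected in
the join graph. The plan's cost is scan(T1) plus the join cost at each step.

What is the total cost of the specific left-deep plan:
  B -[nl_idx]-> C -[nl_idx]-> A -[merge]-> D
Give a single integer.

164900

step 1: scan B: cost=50, card=50
step 2: join C via nl_idx
    card(P join C) = 50*60/(5) = 600
    cost = 50 + 50*6 + 600 = 950
step 3: join A via nl_idx
    card(P join A) = 600*50/(3) = 10000
    cost = 950 + 600*6 + 10000 = 14550
step 4: join D via merge
    card(P join D) = 10000*50/(2) = 250000
    cost = 14550 + 10000*14 + 50*6 + 10000 + 50 = 164900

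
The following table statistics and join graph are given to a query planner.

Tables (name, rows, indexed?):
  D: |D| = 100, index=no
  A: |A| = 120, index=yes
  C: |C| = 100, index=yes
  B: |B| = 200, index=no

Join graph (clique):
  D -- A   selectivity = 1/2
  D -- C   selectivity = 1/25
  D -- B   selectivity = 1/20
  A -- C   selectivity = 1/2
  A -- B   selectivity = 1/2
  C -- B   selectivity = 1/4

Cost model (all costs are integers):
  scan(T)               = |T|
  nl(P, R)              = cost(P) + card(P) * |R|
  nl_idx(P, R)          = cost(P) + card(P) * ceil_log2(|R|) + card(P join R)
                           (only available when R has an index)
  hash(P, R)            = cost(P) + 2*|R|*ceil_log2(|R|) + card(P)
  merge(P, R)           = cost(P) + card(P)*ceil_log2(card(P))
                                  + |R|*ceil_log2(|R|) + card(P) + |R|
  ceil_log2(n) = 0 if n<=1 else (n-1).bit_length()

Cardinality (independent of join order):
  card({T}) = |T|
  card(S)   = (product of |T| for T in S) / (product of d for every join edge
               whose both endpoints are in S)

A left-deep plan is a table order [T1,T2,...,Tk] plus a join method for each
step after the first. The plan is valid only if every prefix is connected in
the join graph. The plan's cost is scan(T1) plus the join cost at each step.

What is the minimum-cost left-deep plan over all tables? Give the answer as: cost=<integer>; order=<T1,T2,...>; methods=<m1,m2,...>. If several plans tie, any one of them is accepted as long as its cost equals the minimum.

cost=6880; order=B,D,C,A; methods=hash,hash,hash

Selinger DP (subsets sized 1..n):
  {D}: scan cost=100, card=100
  {A}: scan cost=120, card=120
  {C}: scan cost=100, card=100
  {B}: scan cost=200, card=200
  {AD}: card=6000; try (D,hash)→1640, (A,merge)→1860, (D,merge)→1880, (A,hash)→1880, (A,nl_idx)→6800, (A,nl)→12100 …(+1); best=1640 via (D,hash)
  {CD}: card=400; try (C,nl_idx)→1200, (D,hash)→1600, (C,hash)→1600, (D,merge)→1700, (C,merge)→1700, (D,nl)→10100 …(+1); best=1200 via (C,nl_idx)
  {BD}: card=1000; try (D,hash)→1800, (B,merge)→2700, (D,merge)→2800, (B,hash)→3400, (B,nl)→20100, (D,nl)→20200; best=1800 via (D,hash)
  {AC}: card=6000; try (C,hash)→1640, (A,merge)→1860, (C,merge)→1880, (A,hash)→1880, (A,nl_idx)→6800, (C,nl_idx)→6960 …(+2); best=1640 via (C,hash)
  {AB}: card=12000; try (A,hash)→2080, (B,merge)→2880, (A,merge)→2960, (B,hash)→3440, (A,nl_idx)→13600, (B,nl)→24120 …(+1); best=2080 via (A,hash)
  {BC}: card=5000; try (C,hash)→1800, (B,merge)→2700, (C,merge)→2800, (B,hash)→3400, (C,nl_idx)→6600, (B,nl)→20100 …(+1); best=1800 via (C,hash)
  {ACD}: card=12000; try (A,hash)→3280, (A,merge)→6160, (D,hash)→9040, (C,hash)→9040, (A,nl_idx)→16000, (A,nl)→49200 …(+5); best=3280 via (A,hash)
  {ABD}: card=30000; try (A,hash)→4480, (B,hash)→10840, (A,merge)→13760, (D,hash)→15480, (A,nl_idx)→38800, (B,merge)→87440 …(+4); best=4480 via (A,hash)
  {BCD}: card=1000; try (C,hash)→4200, (B,hash)→4800, (B,merge)→7000, (D,hash)→8200, (C,nl_idx)→9800, (C,merge)→13600 …(+4); best=4200 via (C,hash)
  {ABC}: card=150000; try (A,hash)→8480, (B,hash)→10840, (C,hash)→15480, (A,merge)→72760, (B,merge)→87440, (C,merge)→182880 …(+5); best=8480 via (A,hash)
  {ABCD}: card=15000; try (A,hash)→6880, (A,merge)→16160, (B,hash)→18480, (A,nl_idx)→26200, (C,hash)→35880, (A,nl)→124200 …(+8); best=6880 via (A,hash)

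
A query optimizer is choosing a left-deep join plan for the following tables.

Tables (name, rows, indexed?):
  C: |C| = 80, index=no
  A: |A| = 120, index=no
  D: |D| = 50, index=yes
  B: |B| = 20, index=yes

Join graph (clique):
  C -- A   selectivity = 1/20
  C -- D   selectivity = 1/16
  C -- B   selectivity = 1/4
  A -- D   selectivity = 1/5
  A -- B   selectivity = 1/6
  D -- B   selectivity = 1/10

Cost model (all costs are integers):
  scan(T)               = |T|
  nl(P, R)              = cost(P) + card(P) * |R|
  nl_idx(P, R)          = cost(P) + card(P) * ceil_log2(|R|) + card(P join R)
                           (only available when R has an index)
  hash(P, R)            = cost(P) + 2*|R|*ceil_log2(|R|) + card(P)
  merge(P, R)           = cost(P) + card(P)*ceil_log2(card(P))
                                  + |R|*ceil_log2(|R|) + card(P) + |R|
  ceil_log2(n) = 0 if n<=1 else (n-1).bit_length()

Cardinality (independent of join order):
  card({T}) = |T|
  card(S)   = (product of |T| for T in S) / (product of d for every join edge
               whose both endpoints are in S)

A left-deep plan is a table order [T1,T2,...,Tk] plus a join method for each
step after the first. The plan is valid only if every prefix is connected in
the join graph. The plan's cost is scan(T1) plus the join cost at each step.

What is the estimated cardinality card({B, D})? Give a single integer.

Tables in S: B(20), D(50)
Edges inside S: D-B(d=10)
numerator = 20 * 50 = 1000
denominator = 10 = 10
card(S) = 1000 / 10 = 100

100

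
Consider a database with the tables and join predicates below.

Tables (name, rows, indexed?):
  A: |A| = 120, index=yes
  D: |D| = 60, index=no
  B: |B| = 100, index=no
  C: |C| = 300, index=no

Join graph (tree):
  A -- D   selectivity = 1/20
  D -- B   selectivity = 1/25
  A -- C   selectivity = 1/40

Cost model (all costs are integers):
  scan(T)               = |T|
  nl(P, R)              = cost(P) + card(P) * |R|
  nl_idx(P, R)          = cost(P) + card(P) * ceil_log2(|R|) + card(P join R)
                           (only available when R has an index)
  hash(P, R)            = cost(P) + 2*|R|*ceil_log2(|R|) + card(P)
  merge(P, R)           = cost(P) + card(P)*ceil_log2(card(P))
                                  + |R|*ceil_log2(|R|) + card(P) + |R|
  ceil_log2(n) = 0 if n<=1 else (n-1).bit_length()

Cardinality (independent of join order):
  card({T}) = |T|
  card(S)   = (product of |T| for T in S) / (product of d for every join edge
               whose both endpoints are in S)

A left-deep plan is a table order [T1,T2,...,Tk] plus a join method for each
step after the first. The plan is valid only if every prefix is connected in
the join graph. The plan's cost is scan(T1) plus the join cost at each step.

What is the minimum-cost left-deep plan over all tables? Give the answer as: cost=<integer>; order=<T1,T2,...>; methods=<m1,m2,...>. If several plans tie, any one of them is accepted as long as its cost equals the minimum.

cost=8000; order=C,A,D,B; methods=hash,hash,hash

Selinger DP (subsets sized 1..n):
  {A}: scan cost=120, card=120
  {D}: scan cost=60, card=60
  {B}: scan cost=100, card=100
  {C}: scan cost=300, card=300
  {AD}: card=360; try (A,nl_idx)→840, (D,hash)→960, (A,merge)→1440, (D,merge)→1500, (A,hash)→1800, (A,nl)→7260 …(+1); best=840 via (A,nl_idx)
  {AC}: card=900; try (A,hash)→2280, (A,nl_idx)→3300, (C,merge)→4080, (A,merge)→4260, (C,hash)→5640, (C,nl)→36120 …(+1); best=2280 via (A,hash)
  {BD}: card=240; try (D,hash)→920, (B,merge)→1280, (D,merge)→1320, (B,hash)→1520, (B,nl)→6060, (D,nl)→6100; best=920 via (D,hash)
  {ABD}: card=1440; try (B,hash)→2600, (A,hash)→2840, (A,merge)→4040, (A,nl_idx)→4040, (B,merge)→5240, (A,nl)→29720 …(+1); best=2600 via (B,hash)
  {ACD}: card=2700; try (D,hash)→3900, (C,hash)→6600, (C,merge)→7440, (D,merge)→12600, (D,nl)→56280, (C,nl)→108840; best=3900 via (D,hash)
  {ABCD}: card=10800; try (B,hash)→8000, (C,hash)→9440, (C,merge)→22880, (B,merge)→39800, (B,nl)→273900, (C,nl)→434600; best=8000 via (B,hash)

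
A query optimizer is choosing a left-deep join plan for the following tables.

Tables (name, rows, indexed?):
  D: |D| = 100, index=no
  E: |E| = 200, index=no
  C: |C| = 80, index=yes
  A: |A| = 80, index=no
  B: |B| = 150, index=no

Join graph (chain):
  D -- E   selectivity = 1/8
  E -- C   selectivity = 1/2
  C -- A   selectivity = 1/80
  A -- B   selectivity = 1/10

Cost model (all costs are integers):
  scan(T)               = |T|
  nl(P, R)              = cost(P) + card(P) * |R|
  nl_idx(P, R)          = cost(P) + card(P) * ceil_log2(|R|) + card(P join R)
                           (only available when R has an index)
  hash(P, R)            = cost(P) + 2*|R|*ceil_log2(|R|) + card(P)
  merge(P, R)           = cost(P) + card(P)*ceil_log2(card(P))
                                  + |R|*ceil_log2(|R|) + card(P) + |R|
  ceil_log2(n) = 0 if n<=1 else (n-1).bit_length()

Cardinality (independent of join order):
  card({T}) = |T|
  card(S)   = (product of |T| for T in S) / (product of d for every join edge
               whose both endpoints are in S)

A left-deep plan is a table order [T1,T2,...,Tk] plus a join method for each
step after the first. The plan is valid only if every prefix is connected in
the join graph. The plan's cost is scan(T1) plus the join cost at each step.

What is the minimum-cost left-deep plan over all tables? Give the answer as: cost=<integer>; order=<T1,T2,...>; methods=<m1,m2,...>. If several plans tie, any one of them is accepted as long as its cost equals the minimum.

cost=114960; order=A,C,E,D,B; methods=nl_idx,merge,hash,hash

Selinger DP (subsets sized 1..n):
  {D}: scan cost=100, card=100
  {E}: scan cost=200, card=200
  {C}: scan cost=80, card=80
  {A}: scan cost=80, card=80
  {B}: scan cost=150, card=150
  {DE}: card=2500; try (D,hash)→1800, (E,merge)→2700, (D,merge)→2800, (E,hash)→3400, (E,nl)→20100, (D,nl)→20200; best=1800 via (D,hash)
  {CE}: card=8000; try (C,hash)→1520, (E,merge)→2520, (C,merge)→2640, (E,hash)→3360, (C,nl_idx)→9600, (E,nl)→16080 …(+1); best=1520 via (C,hash)
  {AC}: card=80; try (C,nl_idx)→720, (C,hash)→1280, (A,hash)→1280, (C,merge)→1360, (A,merge)→1360, (C,nl)→6480 …(+1); best=720 via (C,nl_idx)
  {AB}: card=1200; try (A,hash)→1420, (B,merge)→2070, (A,merge)→2140, (B,hash)→2560, (B,nl)→12080, (A,nl)→12150; best=1420 via (A,hash)
  {CDE}: card=100000; try (C,hash)→5420, (D,hash)→10920, (C,merge)→34940, (D,merge)→114320, (C,nl_idx)→119300, (C,nl)→201800 …(+1); best=5420 via (C,hash)
  {ACE}: card=8000; try (E,merge)→3160, (E,hash)→4000, (A,hash)→10640, (E,nl)→16720, (A,merge)→114160, (A,nl)→641520; best=3160 via (E,merge)
  {ABC}: card=1200; try (B,merge)→2710, (B,hash)→3200, (C,hash)→3740, (C,nl_idx)→11020, (B,nl)→12720, (C,merge)→16460 …(+1); best=2710 via (B,merge)
  {ACDE}: card=100000; try (D,hash)→12560, (A,hash)→106540, (D,merge)→115960, (D,nl)→803160, (A,merge)→1806060, (A,nl)→8005420; best=12560 via (D,hash)
  {ABCE}: card=120000; try (E,hash)→7110, (B,hash)→13560, (E,merge)→18910, (B,merge)→116510, (E,nl)→242710, (B,nl)→1203160; best=7110 via (E,hash)
  {ABCDE}: card=1500000; try (B,hash)→114960, (D,hash)→128510, (B,merge)→1813910, (D,merge)→2167910, (D,nl)→12007110, (B,nl)→15012560; best=114960 via (B,hash)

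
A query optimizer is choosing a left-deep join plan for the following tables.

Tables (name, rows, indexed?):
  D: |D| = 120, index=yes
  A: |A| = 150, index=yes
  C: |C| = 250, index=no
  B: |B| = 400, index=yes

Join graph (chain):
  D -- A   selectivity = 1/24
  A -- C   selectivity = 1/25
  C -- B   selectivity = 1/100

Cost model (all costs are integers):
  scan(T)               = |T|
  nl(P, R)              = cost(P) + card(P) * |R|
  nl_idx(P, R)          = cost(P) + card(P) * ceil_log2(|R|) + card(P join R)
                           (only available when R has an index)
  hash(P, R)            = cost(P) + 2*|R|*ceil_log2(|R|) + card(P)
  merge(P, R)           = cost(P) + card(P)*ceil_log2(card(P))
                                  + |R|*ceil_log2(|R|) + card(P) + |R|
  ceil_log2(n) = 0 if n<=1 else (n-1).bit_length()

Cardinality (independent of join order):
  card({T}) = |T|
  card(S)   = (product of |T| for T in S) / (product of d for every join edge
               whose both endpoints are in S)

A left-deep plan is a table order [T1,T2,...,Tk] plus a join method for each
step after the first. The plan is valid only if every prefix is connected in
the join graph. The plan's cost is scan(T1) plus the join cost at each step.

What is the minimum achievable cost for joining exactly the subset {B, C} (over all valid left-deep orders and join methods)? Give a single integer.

3500

Selinger DP over subsets of {B,C}:
  {C}: scan cost=250, card=250
  {B}: scan cost=400, card=400
  {BC}: card=1000; try (B,nl_idx)→3500, (C,hash)→4800, (B,merge)→6500, (C,merge)→6650, (B,hash)→7700, (B,nl)→100250 …(+1); best=3500 via (B,nl_idx)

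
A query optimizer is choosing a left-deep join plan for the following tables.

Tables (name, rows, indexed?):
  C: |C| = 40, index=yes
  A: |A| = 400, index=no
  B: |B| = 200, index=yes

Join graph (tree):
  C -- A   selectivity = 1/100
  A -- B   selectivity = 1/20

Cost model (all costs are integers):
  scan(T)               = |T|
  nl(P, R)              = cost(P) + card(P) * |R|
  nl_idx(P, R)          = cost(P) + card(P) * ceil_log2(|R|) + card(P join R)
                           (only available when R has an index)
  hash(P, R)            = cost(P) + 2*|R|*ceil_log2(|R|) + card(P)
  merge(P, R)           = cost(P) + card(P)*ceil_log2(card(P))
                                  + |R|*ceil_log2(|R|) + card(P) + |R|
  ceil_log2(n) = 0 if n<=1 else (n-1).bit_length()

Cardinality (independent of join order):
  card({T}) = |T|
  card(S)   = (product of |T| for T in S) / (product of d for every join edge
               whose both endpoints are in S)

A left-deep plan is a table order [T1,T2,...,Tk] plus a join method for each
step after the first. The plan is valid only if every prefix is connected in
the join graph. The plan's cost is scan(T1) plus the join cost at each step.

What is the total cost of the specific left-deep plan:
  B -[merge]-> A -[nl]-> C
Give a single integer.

166000

step 1: scan B: cost=200, card=200
step 2: join A via merge
    card(P join A) = 200*400/(20) = 4000
    cost = 200 + 200*8 + 400*9 + 200 + 400 = 6000
step 3: join C via nl
    card(P join C) = 4000*40/(100) = 1600
    cost = 6000 + 4000*40 = 166000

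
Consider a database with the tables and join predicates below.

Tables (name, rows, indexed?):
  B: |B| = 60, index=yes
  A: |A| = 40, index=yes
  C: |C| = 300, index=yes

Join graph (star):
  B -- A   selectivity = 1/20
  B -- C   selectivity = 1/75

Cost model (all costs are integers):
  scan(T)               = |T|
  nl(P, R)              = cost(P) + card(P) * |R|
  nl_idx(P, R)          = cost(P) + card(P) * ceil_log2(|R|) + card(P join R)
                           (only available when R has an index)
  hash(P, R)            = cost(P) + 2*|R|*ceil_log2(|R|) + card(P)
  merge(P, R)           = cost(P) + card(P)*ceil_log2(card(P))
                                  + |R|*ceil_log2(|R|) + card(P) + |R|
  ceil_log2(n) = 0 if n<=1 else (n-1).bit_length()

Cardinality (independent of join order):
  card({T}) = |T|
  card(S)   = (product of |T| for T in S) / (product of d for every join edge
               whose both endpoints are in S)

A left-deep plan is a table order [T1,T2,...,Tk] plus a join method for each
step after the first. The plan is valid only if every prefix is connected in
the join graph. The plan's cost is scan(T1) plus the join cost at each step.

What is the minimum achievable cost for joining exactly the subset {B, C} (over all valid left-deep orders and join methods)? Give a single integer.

840

Selinger DP over subsets of {B,C}:
  {B}: scan cost=60, card=60
  {C}: scan cost=300, card=300
  {BC}: card=240; try (C,nl_idx)→840, (B,hash)→1320, (B,nl_idx)→2340, (C,merge)→3480, (B,merge)→3720, (C,hash)→5520 …(+2); best=840 via (C,nl_idx)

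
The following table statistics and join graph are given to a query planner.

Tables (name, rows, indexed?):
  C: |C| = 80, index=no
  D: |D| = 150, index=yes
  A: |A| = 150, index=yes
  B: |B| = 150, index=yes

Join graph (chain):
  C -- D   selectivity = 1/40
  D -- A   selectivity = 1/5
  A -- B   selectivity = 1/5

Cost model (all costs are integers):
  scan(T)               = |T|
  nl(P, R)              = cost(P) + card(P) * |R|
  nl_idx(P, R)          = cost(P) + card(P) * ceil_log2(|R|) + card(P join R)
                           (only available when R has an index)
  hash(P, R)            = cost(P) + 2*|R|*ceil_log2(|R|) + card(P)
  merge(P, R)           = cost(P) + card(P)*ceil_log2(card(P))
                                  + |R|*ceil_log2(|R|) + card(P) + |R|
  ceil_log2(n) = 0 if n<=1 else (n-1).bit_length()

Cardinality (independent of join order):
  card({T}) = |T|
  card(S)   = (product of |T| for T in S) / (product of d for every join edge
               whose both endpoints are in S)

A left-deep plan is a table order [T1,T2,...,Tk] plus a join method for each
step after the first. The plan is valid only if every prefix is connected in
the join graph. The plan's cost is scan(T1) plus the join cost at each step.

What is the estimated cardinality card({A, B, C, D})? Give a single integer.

270000

Tables in S: A(150), B(150), C(80), D(150)
Edges inside S: C-D(d=40), D-A(d=5), A-B(d=5)
numerator = 150 * 150 * 80 * 150 = 270000000
denominator = 40 * 5 * 5 = 1000
card(S) = 270000000 / 1000 = 270000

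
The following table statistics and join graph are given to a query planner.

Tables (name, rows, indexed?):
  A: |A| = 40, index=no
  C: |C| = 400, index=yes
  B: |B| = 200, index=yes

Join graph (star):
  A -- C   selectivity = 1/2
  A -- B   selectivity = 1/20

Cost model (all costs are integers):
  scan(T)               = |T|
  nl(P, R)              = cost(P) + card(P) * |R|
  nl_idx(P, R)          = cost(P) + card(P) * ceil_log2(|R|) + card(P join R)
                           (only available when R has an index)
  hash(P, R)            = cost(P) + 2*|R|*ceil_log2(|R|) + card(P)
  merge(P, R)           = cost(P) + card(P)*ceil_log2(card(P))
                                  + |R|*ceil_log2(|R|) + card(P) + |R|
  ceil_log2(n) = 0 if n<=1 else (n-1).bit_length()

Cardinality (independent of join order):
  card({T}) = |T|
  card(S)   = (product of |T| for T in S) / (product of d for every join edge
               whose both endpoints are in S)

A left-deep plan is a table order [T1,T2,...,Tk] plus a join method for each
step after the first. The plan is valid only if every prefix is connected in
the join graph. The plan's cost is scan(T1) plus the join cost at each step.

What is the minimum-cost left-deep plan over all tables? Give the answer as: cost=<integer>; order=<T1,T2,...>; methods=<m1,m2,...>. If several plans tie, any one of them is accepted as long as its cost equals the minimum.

cost=8360; order=A,B,C; methods=nl_idx,hash

Selinger DP (subsets sized 1..n):
  {A}: scan cost=40, card=40
  {C}: scan cost=400, card=400
  {B}: scan cost=200, card=200
  {AC}: card=8000; try (A,hash)→1280, (C,merge)→4320, (A,merge)→4680, (C,hash)→7280, (C,nl_idx)→8400, (C,nl)→16040 …(+1); best=1280 via (A,hash)
  {AB}: card=400; try (B,nl_idx)→760, (A,hash)→880, (B,merge)→2120, (A,merge)→2280, (B,hash)→3280, (B,nl)→8040 …(+1); best=760 via (B,nl_idx)
  {ABC}: card=80000; try (C,hash)→8360, (C,merge)→8760, (B,hash)→12480, (C,nl_idx)→84360, (B,merge)→115080, (B,nl_idx)→145280 …(+2); best=8360 via (C,hash)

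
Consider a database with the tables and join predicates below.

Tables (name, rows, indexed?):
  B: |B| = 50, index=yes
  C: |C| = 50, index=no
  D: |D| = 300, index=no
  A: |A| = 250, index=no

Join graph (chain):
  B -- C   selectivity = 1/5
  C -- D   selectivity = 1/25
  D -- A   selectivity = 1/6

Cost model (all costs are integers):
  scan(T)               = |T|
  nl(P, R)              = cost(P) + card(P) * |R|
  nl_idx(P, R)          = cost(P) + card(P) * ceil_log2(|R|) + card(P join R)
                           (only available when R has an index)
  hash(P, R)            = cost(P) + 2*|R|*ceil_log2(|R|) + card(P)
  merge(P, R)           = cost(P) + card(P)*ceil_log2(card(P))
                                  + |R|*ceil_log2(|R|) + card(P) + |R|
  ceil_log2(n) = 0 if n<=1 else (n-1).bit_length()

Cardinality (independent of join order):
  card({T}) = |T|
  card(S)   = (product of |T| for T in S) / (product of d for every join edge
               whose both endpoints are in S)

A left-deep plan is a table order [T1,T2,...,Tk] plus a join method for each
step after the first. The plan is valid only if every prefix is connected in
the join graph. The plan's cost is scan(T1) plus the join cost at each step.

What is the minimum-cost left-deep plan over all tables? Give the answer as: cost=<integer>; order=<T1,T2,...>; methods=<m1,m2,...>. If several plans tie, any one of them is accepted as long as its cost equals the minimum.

Selinger DP (subsets sized 1..n):
  {B}: scan cost=50, card=50
  {C}: scan cost=50, card=50
  {D}: scan cost=300, card=300
  {A}: scan cost=250, card=250
  {BC}: card=500; try (C,hash)→700, (B,hash)→700, (C,merge)→750, (B,merge)→750, (B,nl_idx)→850, (C,nl)→2550 …(+1); best=700 via (C,hash)
  {CD}: card=600; try (C,hash)→1200, (D,merge)→3400, (C,merge)→3650, (D,hash)→5500, (D,nl)→15050, (C,nl)→15300; best=1200 via (C,hash)
  {AD}: card=12500; try (A,hash)→4600, (D,merge)→5500, (A,merge)→5550, (D,hash)→5900, (D,nl)→75250, (A,nl)→75300; best=4600 via (A,hash)
  {BCD}: card=6000; try (B,hash)→2400, (D,hash)→6600, (B,merge)→8150, (D,merge)→8700, (B,nl_idx)→10800, (B,nl)→31200 …(+1); best=2400 via (B,hash)
  {ACD}: card=25000; try (A,hash)→5800, (A,merge)→10050, (C,hash)→17700, (A,nl)→151200, (C,merge)→192450, (C,nl)→629600; best=5800 via (A,hash)
  {ABCD}: card=250000; try (A,hash)→12400, (B,hash)→31400, (A,merge)→88650, (B,nl_idx)→405800, (B,merge)→406150, (B,nl)→1255800 …(+1); best=12400 via (A,hash)

cost=12400; order=D,C,B,A; methods=hash,hash,hash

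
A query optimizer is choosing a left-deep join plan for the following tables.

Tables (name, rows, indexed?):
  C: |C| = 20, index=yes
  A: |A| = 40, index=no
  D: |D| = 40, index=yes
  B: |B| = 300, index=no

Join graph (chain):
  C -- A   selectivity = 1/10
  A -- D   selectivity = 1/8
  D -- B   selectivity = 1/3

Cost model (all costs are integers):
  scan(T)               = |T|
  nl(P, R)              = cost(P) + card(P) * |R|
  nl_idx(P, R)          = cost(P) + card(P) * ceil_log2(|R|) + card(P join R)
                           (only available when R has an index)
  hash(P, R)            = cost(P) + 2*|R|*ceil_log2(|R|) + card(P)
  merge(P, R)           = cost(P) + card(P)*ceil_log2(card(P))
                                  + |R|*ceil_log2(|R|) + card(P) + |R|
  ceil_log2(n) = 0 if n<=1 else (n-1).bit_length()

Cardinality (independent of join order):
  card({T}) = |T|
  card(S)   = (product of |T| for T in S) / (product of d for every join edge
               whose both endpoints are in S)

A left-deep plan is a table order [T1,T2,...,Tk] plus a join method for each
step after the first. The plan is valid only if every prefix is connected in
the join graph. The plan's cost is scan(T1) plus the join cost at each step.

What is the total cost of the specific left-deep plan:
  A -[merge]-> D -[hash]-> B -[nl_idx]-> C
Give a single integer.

146200

step 1: scan A: cost=40, card=40
step 2: join D via merge
    card(P join D) = 40*40/(8) = 200
    cost = 40 + 40*6 + 40*6 + 40 + 40 = 600
step 3: join B via hash
    card(P join B) = 200*300/(3) = 20000
    cost = 600 + 2*300*9 + 200 = 6200
step 4: join C via nl_idx
    card(P join C) = 20000*20/(10) = 40000
    cost = 6200 + 20000*5 + 40000 = 146200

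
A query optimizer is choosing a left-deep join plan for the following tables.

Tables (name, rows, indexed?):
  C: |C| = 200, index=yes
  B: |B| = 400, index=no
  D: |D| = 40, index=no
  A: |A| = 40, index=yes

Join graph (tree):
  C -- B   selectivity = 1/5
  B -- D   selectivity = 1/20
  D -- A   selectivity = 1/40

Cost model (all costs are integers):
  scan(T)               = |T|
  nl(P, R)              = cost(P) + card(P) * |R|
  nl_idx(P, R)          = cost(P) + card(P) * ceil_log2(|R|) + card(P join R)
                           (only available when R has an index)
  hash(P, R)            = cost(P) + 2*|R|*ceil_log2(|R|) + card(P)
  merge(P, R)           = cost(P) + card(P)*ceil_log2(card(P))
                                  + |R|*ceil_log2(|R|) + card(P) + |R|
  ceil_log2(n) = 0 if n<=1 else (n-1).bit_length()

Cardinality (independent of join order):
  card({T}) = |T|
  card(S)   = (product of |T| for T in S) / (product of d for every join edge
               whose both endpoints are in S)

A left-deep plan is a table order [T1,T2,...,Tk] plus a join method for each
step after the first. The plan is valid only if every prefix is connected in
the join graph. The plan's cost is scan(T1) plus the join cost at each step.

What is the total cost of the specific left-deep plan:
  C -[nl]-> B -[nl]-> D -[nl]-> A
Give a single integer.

step 1: scan C: cost=200, card=200
step 2: join B via nl
    card(P join B) = 200*400/(5) = 16000
    cost = 200 + 200*400 = 80200
step 3: join D via nl
    card(P join D) = 16000*40/(20) = 32000
    cost = 80200 + 16000*40 = 720200
step 4: join A via nl
    card(P join A) = 32000*40/(40) = 32000
    cost = 720200 + 32000*40 = 2000200

2000200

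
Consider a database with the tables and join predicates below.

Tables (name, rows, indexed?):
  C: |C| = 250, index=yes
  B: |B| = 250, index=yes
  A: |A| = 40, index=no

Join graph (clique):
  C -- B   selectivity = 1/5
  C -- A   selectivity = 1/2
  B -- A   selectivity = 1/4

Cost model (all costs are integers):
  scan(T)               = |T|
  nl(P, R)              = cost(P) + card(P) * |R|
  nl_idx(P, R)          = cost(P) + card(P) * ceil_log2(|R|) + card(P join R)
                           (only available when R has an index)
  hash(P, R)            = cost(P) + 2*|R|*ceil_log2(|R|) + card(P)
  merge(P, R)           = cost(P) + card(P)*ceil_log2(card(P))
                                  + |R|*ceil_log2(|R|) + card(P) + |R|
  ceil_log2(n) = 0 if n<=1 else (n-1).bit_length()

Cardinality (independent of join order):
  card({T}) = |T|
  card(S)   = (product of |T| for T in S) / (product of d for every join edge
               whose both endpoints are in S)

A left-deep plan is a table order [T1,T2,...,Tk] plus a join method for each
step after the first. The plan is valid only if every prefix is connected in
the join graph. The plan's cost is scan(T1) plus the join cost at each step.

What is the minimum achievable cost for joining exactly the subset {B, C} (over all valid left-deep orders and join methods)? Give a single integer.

Selinger DP over subsets of {B,C}:
  {C}: scan cost=250, card=250
  {B}: scan cost=250, card=250
  {BC}: card=12500; try (C,hash)→4500, (B,hash)→4500, (C,merge)→4750, (B,merge)→4750, (C,nl_idx)→14750, (B,nl_idx)→14750 …(+2); best=4500 via (C,hash)

4500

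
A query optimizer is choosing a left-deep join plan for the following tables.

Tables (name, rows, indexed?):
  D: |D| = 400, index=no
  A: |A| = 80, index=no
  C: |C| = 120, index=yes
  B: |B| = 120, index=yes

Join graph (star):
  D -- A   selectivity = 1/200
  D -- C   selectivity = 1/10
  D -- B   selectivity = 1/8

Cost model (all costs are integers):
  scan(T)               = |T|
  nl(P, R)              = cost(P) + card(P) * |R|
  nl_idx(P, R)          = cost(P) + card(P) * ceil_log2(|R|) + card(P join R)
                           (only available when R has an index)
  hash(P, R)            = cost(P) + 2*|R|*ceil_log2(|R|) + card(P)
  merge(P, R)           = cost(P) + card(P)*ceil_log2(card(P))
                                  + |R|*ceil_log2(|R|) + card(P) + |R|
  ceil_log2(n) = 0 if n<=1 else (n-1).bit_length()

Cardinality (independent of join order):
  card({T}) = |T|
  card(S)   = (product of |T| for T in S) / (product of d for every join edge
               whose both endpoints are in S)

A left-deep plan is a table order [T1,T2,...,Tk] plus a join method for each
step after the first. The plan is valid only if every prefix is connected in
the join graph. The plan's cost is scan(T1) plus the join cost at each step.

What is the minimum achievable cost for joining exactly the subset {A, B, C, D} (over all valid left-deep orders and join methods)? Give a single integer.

Selinger DP over subsets of {A,B,C,D}:
  {D}: scan cost=400, card=400
  {A}: scan cost=80, card=80
  {C}: scan cost=120, card=120
  {B}: scan cost=120, card=120
  {AD}: card=160; try (A,hash)→1920, (D,merge)→4720, (A,merge)→5040, (D,hash)→7360, (D,nl)→32080, (A,nl)→32400; best=1920 via (A,hash)
  {CD}: card=4800; try (C,hash)→2480, (D,merge)→5080, (C,merge)→5360, (D,hash)→7440, (C,nl_idx)→8000, (D,nl)→48120 …(+1); best=2480 via (C,hash)
  {BD}: card=6000; try (B,hash)→2480, (D,merge)→5080, (B,merge)→5360, (D,hash)→7440, (B,nl_idx)→9200, (D,nl)→48120 …(+1); best=2480 via (B,hash)
  {ACD}: card=1920; try (C,hash)→3760, (C,merge)→4320, (C,nl_idx)→4960, (A,hash)→8400, (C,nl)→21120, (A,merge)→70320 …(+1); best=3760 via (C,hash)
  {ABD}: card=2400; try (B,hash)→3760, (B,merge)→4320, (B,nl_idx)→5440, (A,hash)→9600, (B,nl)→21120, (A,merge)→87120 …(+1); best=3760 via (B,hash)
  {BCD}: card=72000; try (B,hash)→8960, (C,hash)→10160, (B,merge)→70640, (C,merge)→87440, (B,nl_idx)→108080, (C,nl_idx)→116480 …(+2); best=8960 via (B,hash)
  {ABCD}: card=28800; try (B,hash)→7360, (C,hash)→7840, (B,merge)→27760, (C,merge)→35920, (B,nl_idx)→46000, (C,nl_idx)→49360 …(+5); best=7360 via (B,hash)

7360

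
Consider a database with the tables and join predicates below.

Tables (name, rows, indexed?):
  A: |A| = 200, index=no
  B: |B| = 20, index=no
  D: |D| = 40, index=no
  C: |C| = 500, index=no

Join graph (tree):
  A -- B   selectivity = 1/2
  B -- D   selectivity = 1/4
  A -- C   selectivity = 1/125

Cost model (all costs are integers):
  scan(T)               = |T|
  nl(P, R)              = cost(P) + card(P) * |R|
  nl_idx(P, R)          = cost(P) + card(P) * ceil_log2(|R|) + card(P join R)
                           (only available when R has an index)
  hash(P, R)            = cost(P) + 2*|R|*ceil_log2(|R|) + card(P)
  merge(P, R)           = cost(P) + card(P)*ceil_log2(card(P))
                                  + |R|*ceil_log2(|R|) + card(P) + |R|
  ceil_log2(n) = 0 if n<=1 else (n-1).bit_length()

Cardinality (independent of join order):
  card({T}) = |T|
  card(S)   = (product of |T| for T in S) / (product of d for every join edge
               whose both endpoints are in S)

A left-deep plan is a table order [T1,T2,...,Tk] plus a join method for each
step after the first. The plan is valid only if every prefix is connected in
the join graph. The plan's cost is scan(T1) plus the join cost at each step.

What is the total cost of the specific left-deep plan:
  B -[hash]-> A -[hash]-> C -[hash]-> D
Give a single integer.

step 1: scan B: cost=20, card=20
step 2: join A via hash
    card(P join A) = 20*200/(2) = 2000
    cost = 20 + 2*200*8 + 20 = 3240
step 3: join C via hash
    card(P join C) = 2000*500/(125) = 8000
    cost = 3240 + 2*500*9 + 2000 = 14240
step 4: join D via hash
    card(P join D) = 8000*40/(4) = 80000
    cost = 14240 + 2*40*6 + 8000 = 22720

22720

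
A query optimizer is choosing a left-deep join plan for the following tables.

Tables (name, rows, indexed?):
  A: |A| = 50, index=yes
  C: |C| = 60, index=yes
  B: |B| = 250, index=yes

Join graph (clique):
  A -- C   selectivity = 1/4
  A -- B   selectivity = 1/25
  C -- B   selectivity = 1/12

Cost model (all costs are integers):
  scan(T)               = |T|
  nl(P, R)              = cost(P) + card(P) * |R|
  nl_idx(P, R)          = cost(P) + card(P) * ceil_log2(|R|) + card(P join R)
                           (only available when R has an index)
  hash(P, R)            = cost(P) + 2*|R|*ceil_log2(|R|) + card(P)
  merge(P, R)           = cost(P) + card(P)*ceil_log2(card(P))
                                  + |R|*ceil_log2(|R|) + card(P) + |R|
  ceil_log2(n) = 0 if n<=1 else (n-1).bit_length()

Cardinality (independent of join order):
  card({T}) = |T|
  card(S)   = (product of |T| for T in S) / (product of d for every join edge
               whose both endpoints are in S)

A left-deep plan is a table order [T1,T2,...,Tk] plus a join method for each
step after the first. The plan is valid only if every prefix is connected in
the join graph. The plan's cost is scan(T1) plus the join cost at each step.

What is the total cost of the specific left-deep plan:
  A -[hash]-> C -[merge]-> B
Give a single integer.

step 1: scan A: cost=50, card=50
step 2: join C via hash
    card(P join C) = 50*60/(4) = 750
    cost = 50 + 2*60*6 + 50 = 820
step 3: join B via merge
    card(P join B) = 750*250/(25*12) = 625
    cost = 820 + 750*10 + 250*8 + 750 + 250 = 11320

11320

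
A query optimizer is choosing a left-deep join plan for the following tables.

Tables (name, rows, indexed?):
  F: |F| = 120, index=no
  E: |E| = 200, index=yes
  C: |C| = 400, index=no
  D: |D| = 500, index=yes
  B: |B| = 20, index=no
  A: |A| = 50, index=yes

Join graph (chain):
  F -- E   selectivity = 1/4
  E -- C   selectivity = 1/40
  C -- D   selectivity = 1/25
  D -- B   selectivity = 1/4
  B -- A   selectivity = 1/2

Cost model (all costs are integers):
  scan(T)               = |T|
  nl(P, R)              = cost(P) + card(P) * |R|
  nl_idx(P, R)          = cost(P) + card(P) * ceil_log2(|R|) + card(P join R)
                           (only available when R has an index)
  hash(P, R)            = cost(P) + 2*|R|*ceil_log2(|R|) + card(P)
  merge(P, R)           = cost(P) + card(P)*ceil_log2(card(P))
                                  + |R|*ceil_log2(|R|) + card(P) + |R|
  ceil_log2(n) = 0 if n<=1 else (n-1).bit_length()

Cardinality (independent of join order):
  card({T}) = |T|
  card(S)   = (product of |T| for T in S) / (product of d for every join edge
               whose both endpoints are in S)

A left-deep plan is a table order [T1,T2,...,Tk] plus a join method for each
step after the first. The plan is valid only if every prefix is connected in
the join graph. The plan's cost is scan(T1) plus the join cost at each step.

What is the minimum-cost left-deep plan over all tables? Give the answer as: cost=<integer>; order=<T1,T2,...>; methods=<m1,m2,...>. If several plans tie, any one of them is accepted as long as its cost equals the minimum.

Selinger DP (subsets sized 1..n):
  {F}: scan cost=120, card=120
  {E}: scan cost=200, card=200
  {C}: scan cost=400, card=400
  {D}: scan cost=500, card=500
  {B}: scan cost=20, card=20
  {A}: scan cost=50, card=50
  {EF}: card=6000; try (F,hash)→2080, (E,merge)→2880, (F,merge)→2960, (E,hash)→3440, (E,nl_idx)→7080, (E,nl)→24120 …(+1); best=2080 via (F,hash)
  {CE}: card=2000; try (E,hash)→4000, (E,nl_idx)→5600, (C,merge)→6000, (E,merge)→6200, (C,hash)→7600, (C,nl)→80200 …(+1); best=4000 via (E,hash)
  {CD}: card=8000; try (C,hash)→8200, (D,merge)→9400, (C,merge)→9500, (D,hash)→9800, (D,nl_idx)→12000, (D,nl)→200400 …(+1); best=8200 via (C,hash)
  {BD}: card=2500; try (B,hash)→1200, (D,nl_idx)→2700, (D,merge)→5140, (B,merge)→5620, (D,hash)→9040, (D,nl)→10020 …(+1); best=1200 via (B,hash)
  {AB}: card=500; try (B,hash)→300, (A,merge)→490, (B,merge)→520, (A,hash)→640, (A,nl_idx)→640, (A,nl)→1020 …(+1); best=300 via (B,hash)
  {CEF}: card=60000; try (F,hash)→7680, (C,hash)→15280, (F,merge)→28960, (C,merge)→90080, (F,nl)→244000, (C,nl)→2402080; best=7680 via (F,hash)
  {CDE}: card=40000; try (D,hash)→15000, (E,hash)→19400, (D,merge)→33000, (D,nl_idx)→62000, (E,nl_idx)→112200, (E,merge)→122000 …(+2); best=15000 via (D,hash)
  {BCD}: card=40000; try (C,hash)→10900, (B,hash)→16400, (C,merge)→37700, (B,merge)→120320, (B,nl)→168200, (C,nl)→1001200; best=10900 via (C,hash)
  {ABD}: card=62500; try (A,hash)→4300, (D,hash)→9800, (D,merge)→10300, (A,merge)→34050, (D,nl_idx)→67300, (A,nl_idx)→78700 …(+2); best=4300 via (A,hash)
  {CDEF}: card=1200000; try (F,hash)→56680, (D,hash)→76680, (F,merge)→695960, (D,merge)→1032680, (D,nl_idx)→1747680, (F,nl)→4815000 …(+1); best=56680 via (F,hash)
  {BCDE}: card=200000; try (E,hash)→54100, (B,hash)→55200, (E,nl_idx)→530900, (E,merge)→692700, (B,merge)→695120, (B,nl)→815000 …(+1); best=54100 via (E,hash)
  {ABCD}: card=1000000; try (A,hash)→51500, (C,hash)→74000, (A,merge)→691250, (C,merge)→1070800, (A,nl_idx)→1250900, (A,nl)→2010900 …(+1); best=51500 via (A,hash)
  {BCDEF}: card=6000000; try (F,hash)→255780, (B,hash)→1256880, (F,merge)→3855060, (F,nl)→24054100, (B,nl)→24056680, (B,merge)→26456800; best=255780 via (F,hash)
  {ABCDE}: card=5000000; try (A,hash)→254700, (E,hash)→1054700, (A,merge)→3854450, (A,nl_idx)→6254100, (A,nl)→10054100, (E,nl_idx)→13051500 …(+2); best=254700 via (A,hash)
  {ABCDEF}: card=150000000; try (F,hash)→5256380, (A,hash)→6256380, (F,merge)→120255660, (A,merge)→144256130, (A,nl_idx)→186255780, (A,nl)→300255780 …(+1); best=5256380 via (F,hash)

cost=5256380; order=D,B,C,E,A,F; methods=hash,hash,hash,hash,hash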